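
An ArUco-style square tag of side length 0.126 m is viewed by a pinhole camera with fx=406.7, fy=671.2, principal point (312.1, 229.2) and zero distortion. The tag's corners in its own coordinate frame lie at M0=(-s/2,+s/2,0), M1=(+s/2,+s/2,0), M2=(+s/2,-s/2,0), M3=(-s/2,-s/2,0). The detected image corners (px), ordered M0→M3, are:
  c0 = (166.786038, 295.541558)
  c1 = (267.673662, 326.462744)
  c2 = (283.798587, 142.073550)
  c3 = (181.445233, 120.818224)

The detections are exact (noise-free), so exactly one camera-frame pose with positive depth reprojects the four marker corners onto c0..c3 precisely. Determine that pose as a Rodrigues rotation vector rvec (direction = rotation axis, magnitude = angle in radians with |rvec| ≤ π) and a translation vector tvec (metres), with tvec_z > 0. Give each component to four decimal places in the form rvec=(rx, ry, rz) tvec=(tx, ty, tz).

Intrinsics K: fx=406.7, fy=671.2, cx=312.1, cy=229.2
Marker side s = 0.126 m; corners in marker frame (Z=0):
  M0 = (-0.0630, +0.0630, 0)
  M1 = (+0.0630, +0.0630, 0)
  M2 = (+0.0630, -0.0630, 0)
  M3 = (-0.0630, -0.0630, 0)
Detected image corners:
  c0 = (166.786038, 295.541558) px
  c1 = (267.673662, 326.462744) px
  c2 = (283.798587, 142.073550) px
  c3 = (181.445233, 120.818224) px
Planar DLT: solve 8×8 A·h = b for H (H[2,2]=1):
  H  [+708.80603 -111.04859 +223.51202]
  H  [+111.08712 +1434.77145 +221.14250]
  H  [-0.43431 +0.04869 +1.00000]
B = K⁻¹H; ‖b₁‖=2.144142, ‖b₂‖=2.144142; λ = 2/(‖b₁‖+‖b₂‖) = 0.466387, sign → tz>0 ⇒ λ=+0.466387
r₁ = λ·B[:,0] = (+0.96827,+0.14636,-0.20256); r₂ = λ·B[:,1] = (-0.14477,+0.98920,+0.02271)
r₃ = r₁×r₂ = (+0.20369,+0.00734,+0.97901); SVD([r₁ r₂ r₃]) → R = UVᵀ:
  R  [+0.96827 -0.14477 +0.20369]
  R  [+0.14636 +0.98920 +0.00734]
  R  [-0.20256 +0.02271 +0.97901]
t = (-0.10159, -0.00560, +0.46639) m
tr R = 2.936483; θ = arccos((tr R − 1)/2) = 0.252698 rad = 14.479°
axis k = ((R−Rᵀ)₃₂, (R−Rᵀ)₁₃, (R−Rᵀ)₂₁) / (2 sinθ) = (+0.030740, +0.812449, +0.582222)
rvec = θ·k = (+0.007768, +0.205304, +0.147126)

rvec=(0.0078, 0.2053, 0.1471) tvec=(-0.1016, -0.0056, 0.4664)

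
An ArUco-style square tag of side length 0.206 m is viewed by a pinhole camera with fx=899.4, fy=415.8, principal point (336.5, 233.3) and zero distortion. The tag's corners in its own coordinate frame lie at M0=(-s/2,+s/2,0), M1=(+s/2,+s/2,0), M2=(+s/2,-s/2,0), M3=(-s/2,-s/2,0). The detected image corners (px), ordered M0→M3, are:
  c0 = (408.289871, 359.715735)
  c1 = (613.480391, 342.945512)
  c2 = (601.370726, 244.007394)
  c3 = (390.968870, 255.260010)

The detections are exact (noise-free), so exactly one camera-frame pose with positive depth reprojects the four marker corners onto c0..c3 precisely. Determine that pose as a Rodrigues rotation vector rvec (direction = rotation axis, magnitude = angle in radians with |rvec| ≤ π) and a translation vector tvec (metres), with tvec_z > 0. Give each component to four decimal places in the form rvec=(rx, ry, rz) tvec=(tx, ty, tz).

rvec=(0.0746, -0.2351, -0.0907) tvec=(0.1561, 0.1341, 0.8257)

Intrinsics K: fx=899.4, fy=415.8, cx=336.5, cy=233.3
Marker side s = 0.206 m; corners in marker frame (Z=0):
  M0 = (-0.1030, +0.1030, 0)
  M1 = (+0.1030, +0.1030, 0)
  M2 = (+0.1030, -0.1030, 0)
  M3 = (-0.1030, -0.1030, 0)
Detected image corners:
  c0 = (408.289871, 359.715735) px
  c1 = (613.480391, 342.945512) px
  c2 = (601.370726, 244.007394) px
  c3 = (390.968870, 255.260010) px
Planar DLT: solve 8×8 A·h = b for H (H[2,2]=1):
  H  [+1148.28605 +122.48018 +506.57388]
  H  [+15.20897 +523.96961 +300.81668]
  H  [+0.27744 +0.10210 +1.00000]
B = K⁻¹H; ‖b₁‖=1.211158, ‖b₂‖=1.211158; λ = 2/(‖b₁‖+‖b₂‖) = 0.825656, sign → tz>0 ⇒ λ=+0.825656
r₁ = λ·B[:,0] = (+0.96843,-0.09833,+0.22907); r₂ = λ·B[:,1] = (+0.08090,+0.99315,+0.08430)
r₃ = r₁×r₂ = (-0.23579,-0.06310,+0.96975); SVD([r₁ r₂ r₃]) → R = UVᵀ:
  R  [+0.96843 +0.08090 -0.23579]
  R  [-0.09833 +0.99315 -0.06310]
  R  [+0.22907 +0.08430 +0.96975]
t = (+0.15613, +0.13407, +0.82566) m
tr R = 2.931335; θ = arccos((tr R − 1)/2) = 0.262797 rad = 15.057°
axis k = ((R−Rᵀ)₃₂, (R−Rᵀ)₁₃, (R−Rᵀ)₂₁) / (2 sinθ) = (+0.283697, -0.894718, -0.344958)
rvec = θ·k = (+0.074555, -0.235129, -0.090654)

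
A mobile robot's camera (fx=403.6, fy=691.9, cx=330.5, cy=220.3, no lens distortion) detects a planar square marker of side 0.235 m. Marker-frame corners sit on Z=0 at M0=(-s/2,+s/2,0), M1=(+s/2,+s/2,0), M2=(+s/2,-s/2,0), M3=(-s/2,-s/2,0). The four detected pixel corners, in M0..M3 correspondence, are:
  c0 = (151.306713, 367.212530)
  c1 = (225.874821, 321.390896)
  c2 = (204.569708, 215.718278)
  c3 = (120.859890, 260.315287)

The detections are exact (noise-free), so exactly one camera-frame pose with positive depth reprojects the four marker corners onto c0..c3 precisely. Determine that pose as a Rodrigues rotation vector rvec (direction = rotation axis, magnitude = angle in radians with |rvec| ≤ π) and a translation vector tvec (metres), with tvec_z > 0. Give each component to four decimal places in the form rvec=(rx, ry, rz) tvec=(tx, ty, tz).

rvec=(0.5038, -0.3610, -0.2409) tvec=(-0.4631, 0.1285, 1.2203)

Intrinsics K: fx=403.6, fy=691.9, cx=330.5, cy=220.3
Marker side s = 0.235 m; corners in marker frame (Z=0):
  M0 = (-0.1175, +0.1175, 0)
  M1 = (+0.1175, +0.1175, 0)
  M2 = (+0.1175, -0.1175, 0)
  M3 = (-0.1175, -0.1175, 0)
Detected image corners:
  c0 = (151.306713, 367.212530) px
  c1 = (225.874821, 321.390896) px
  c2 = (204.569708, 215.718278) px
  c3 = (120.859890, 260.315287) px
Planar DLT: solve 8×8 A·h = b for H (H[2,2]=1):
  H  [+375.61056 +182.92068 +177.34097]
  H  [-126.53094 +573.75435 +293.16411]
  H  [+0.22660 +0.41746 +1.00000]
B = K⁻¹H; ‖b₁‖=0.819479, ‖b₂‖=0.819480; λ = 2/(‖b₁‖+‖b₂‖) = 1.220287, sign → tz>0 ⇒ λ=+1.220287
r₁ = λ·B[:,0] = (+0.90923,-0.31120,+0.27652); r₂ = λ·B[:,1] = (+0.13591,+0.84972,+0.50942)
r₃ = r₁×r₂ = (-0.39350,-0.42560,+0.81488); SVD([r₁ r₂ r₃]) → R = UVᵀ:
  R  [+0.90923 +0.13591 -0.39350]
  R  [-0.31120 +0.84972 -0.42560]
  R  [+0.27652 +0.50942 +0.81488]
t = (-0.46308, +0.12851, +1.22029) m
tr R = 2.573821; θ = arccos((tr R − 1)/2) = 0.665010 rad = 38.102°
axis k = ((R−Rᵀ)₃₂, (R−Rᵀ)₁₃, (R−Rᵀ)₂₁) / (2 sinθ) = (+0.757632, -0.542902, -0.362286)
rvec = θ·k = (+0.503833, -0.361035, -0.240924)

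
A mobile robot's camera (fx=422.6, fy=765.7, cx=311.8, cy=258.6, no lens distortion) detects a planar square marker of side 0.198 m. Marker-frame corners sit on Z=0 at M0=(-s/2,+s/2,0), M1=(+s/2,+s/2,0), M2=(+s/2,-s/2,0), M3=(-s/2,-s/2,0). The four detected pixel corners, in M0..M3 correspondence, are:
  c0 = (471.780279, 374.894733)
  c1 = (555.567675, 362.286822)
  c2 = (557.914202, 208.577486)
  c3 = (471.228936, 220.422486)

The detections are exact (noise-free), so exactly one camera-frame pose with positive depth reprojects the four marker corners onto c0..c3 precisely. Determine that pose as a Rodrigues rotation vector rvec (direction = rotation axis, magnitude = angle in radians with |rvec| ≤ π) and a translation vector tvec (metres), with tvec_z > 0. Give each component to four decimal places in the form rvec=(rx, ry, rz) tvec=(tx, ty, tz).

Intrinsics K: fx=422.6, fy=765.7, cx=311.8, cy=258.6
Marker side s = 0.198 m; corners in marker frame (Z=0):
  M0 = (-0.0990, +0.0990, 0)
  M1 = (+0.0990, +0.0990, 0)
  M2 = (+0.0990, -0.0990, 0)
  M3 = (-0.0990, -0.0990, 0)
Detected image corners:
  c0 = (471.780279, 374.894733) px
  c1 = (555.567675, 362.286822) px
  c2 = (557.914202, 208.577486) px
  c3 = (471.228936, 220.422486) px
Planar DLT: solve 8×8 A·h = b for H (H[2,2]=1):
  H  [+450.23877 +83.92669 +514.27825]
  H  [-50.51092 +828.40814 +292.83479]
  H  [+0.03866 +0.17211 +1.00000]
B = K⁻¹H; ‖b₁‖=1.040602, ‖b₂‖=1.040602; λ = 2/(‖b₁‖+‖b₂‖) = 0.960982, sign → tz>0 ⇒ λ=+0.960982
r₁ = λ·B[:,0] = (+0.99642,-0.07594,+0.03715); r₂ = λ·B[:,1] = (+0.06881,+0.98382,+0.16540)
r₃ = r₁×r₂ = (-0.04911,-0.16225,+0.98553); SVD([r₁ r₂ r₃]) → R = UVᵀ:
  R  [+0.99642 +0.06881 -0.04911]
  R  [-0.07594 +0.98382 -0.16225]
  R  [+0.03715 +0.16540 +0.98553]
t = (+0.46043, +0.04297, +0.96098) m
tr R = 2.965770; θ = arccos((tr R − 1)/2) = 0.185279 rad = 10.616°
axis k = ((R−Rᵀ)₃₂, (R−Rᵀ)₁₃, (R−Rᵀ)₂₁) / (2 sinθ) = (+0.889282, -0.234138, -0.392883)
rvec = θ·k = (+0.164766, -0.043381, -0.072793)

rvec=(0.1648, -0.0434, -0.0728) tvec=(0.4604, 0.0430, 0.9610)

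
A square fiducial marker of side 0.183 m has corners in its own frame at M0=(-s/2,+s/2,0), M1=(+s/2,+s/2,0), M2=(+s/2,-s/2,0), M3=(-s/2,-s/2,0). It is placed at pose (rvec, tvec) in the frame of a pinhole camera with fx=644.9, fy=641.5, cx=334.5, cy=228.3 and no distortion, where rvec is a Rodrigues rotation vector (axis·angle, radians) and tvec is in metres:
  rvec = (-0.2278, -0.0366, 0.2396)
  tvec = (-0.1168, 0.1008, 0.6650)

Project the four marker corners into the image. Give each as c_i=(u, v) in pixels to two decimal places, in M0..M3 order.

c0=(107.17, 393.28) c1=(285.40, 436.42) c2=(328.10, 262.08) c3=(160.82, 221.14)

Intrinsics K: fx=644.9, fy=641.5, cx=334.5, cy=228.3
Marker side s = 0.183 m; corners in marker frame (Z=0):
  M0 = (-0.0915, +0.0915, 0)
  M1 = (+0.0915, +0.0915, 0)
  M2 = (+0.0915, -0.0915, 0)
  M3 = (-0.0915, -0.0915, 0)
rvec = (-0.2278, -0.0366, 0.2396), |rvec| = θ = 0.33263 rad = 19.058°
Rodrigues: sinθ=0.32653, 1−cosθ=0.05481; R = I + sinθ·[k]× + (1−cosθ)·[k]×²:
    [+0.97090 -0.23108 -0.06297]
    [+0.23934 +0.94585 +0.21928]
    [+0.00889 -0.22797 +0.97363]
t = (-0.1168, 0.1008, 0.6650) m
M0: Pc = R·M0+t = (-0.22678, +0.16545, +0.64333); u = 644.9·(-0.22678)/0.64333 + 334.5 = 107.1653, v = 641.5·(+0.16545)/0.64333 + 228.3 = 393.2761
M1: Pc = R·M1+t = (-0.04911, +0.20924, +0.64495); u = 644.9·(-0.04911)/0.64495 + 334.5 = 285.3977, v = 641.5·(+0.20924)/0.64495 + 228.3 = 436.4240
M2: Pc = R·M2+t = (-0.00682, +0.03615, +0.68667); u = 644.9·(-0.00682)/0.68667 + 334.5 = 328.0953, v = 641.5·(+0.03615)/0.68667 + 228.3 = 262.0755
M3: Pc = R·M3+t = (-0.18449, -0.00764, +0.68505); u = 644.9·(-0.18449)/0.68505 + 334.5 = 160.8183, v = 641.5·(-0.00764)/0.68505 + 228.3 = 221.1412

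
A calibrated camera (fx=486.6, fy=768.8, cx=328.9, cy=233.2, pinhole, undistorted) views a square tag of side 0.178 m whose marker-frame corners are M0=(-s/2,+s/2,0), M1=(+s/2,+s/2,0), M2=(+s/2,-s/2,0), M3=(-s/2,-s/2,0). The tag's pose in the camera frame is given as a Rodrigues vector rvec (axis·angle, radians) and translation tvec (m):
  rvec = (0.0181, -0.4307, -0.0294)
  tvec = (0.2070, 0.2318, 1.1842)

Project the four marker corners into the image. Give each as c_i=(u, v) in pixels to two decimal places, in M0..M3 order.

c0=(383.25, 449.70) c1=(444.25, 432.95) c2=(442.90, 321.46) c3=(381.59, 331.05)

Intrinsics K: fx=486.6, fy=768.8, cx=328.9, cy=233.2
Marker side s = 0.178 m; corners in marker frame (Z=0):
  M0 = (-0.0890, +0.0890, 0)
  M1 = (+0.0890, +0.0890, 0)
  M2 = (+0.0890, -0.0890, 0)
  M3 = (-0.0890, -0.0890, 0)
rvec = (0.0181, -0.4307, -0.0294), |rvec| = θ = 0.43208 rad = 24.756°
Rodrigues: sinθ=0.41876, 1−cosθ=0.09190; R = I + sinθ·[k]× + (1−cosθ)·[k]×²:
    [+0.90826 +0.02466 -0.41768]
    [-0.03233 +0.99941 -0.01131]
    [+0.41716 +0.02378 +0.90852]
t = (0.2070, 0.2318, 1.1842) m
M0: Pc = R·M0+t = (+0.12836, +0.32363, +1.14919); u = 486.6·(+0.12836)/1.14919 + 328.9 = 383.2512, v = 768.8·(+0.32363)/1.14919 + 233.2 = 449.7033
M1: Pc = R·M1+t = (+0.29003, +0.31787, +1.22344); u = 486.6·(+0.29003)/1.22344 + 328.9 = 444.2533, v = 768.8·(+0.31787)/1.22344 + 233.2 = 432.9466
M2: Pc = R·M2+t = (+0.28564, +0.13997, +1.21921); u = 486.6·(+0.28564)/1.21921 + 328.9 = 442.9021, v = 768.8·(+0.13997)/1.21921 + 233.2 = 321.4641
M3: Pc = R·M3+t = (+0.12397, +0.14573, +1.14496); u = 486.6·(+0.12397)/1.14496 + 328.9 = 381.5868, v = 768.8·(+0.14573)/1.14496 + 233.2 = 331.0526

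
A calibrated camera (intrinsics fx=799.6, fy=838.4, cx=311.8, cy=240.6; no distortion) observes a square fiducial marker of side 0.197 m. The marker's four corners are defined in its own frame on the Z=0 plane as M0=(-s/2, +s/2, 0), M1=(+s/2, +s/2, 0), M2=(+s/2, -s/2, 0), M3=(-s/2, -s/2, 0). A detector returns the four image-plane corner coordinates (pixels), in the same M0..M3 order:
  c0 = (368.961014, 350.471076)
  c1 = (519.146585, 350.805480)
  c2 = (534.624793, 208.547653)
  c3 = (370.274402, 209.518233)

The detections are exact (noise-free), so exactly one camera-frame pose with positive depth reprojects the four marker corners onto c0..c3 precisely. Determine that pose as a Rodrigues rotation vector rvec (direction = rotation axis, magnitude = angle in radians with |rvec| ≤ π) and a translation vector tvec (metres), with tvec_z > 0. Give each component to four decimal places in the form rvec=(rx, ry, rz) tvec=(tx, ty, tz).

Intrinsics K: fx=799.6, fy=838.4, cx=311.8, cy=240.6
Marker side s = 0.197 m; corners in marker frame (Z=0):
  M0 = (-0.0985, +0.0985, 0)
  M1 = (+0.0985, +0.0985, 0)
  M2 = (+0.0985, -0.0985, 0)
  M3 = (-0.0985, -0.0985, 0)
Detected image corners:
  c0 = (368.961014, 350.471076) px
  c1 = (519.146585, 350.805480) px
  c2 = (534.624793, 208.547653) px
  c3 = (370.274402, 209.518233) px
Planar DLT: solve 8×8 A·h = b for H (H[2,2]=1):
  H  [+776.19297 +161.38865 +447.70924]
  H  [-14.27112 +846.05063 +283.00782]
  H  [-0.04576 +0.45476 +1.00000]
B = K⁻¹H; ‖b₁‖=0.989636, ‖b₂‖=0.989636; λ = 2/(‖b₁‖+‖b₂‖) = 1.010473, sign → tz>0 ⇒ λ=+1.010473
r₁ = λ·B[:,0] = (+0.99892,-0.00393,-0.04624); r₂ = λ·B[:,1] = (+0.02476,+0.88782,+0.45952)
r₃ = r₁×r₂ = (+0.03924,-0.46017,+0.88696); SVD([r₁ r₂ r₃]) → R = UVᵀ:
  R  [+0.99892 +0.02476 +0.03924]
  R  [-0.00393 +0.88782 -0.46017]
  R  [-0.04624 +0.45952 +0.88696]
t = (+0.17175, +0.05111, +1.01047) m
tr R = 2.773710; θ = arccos((tr R − 1)/2) = 0.480303 rad = 27.519°
axis k = ((R−Rᵀ)₃₂, (R−Rᵀ)₁₃, (R−Rᵀ)₂₁) / (2 sinθ) = (+0.995228, +0.092503, -0.031052)
rvec = θ·k = (+0.478011, +0.044430, -0.014914)

rvec=(0.4780, 0.0444, -0.0149) tvec=(0.1718, 0.0511, 1.0105)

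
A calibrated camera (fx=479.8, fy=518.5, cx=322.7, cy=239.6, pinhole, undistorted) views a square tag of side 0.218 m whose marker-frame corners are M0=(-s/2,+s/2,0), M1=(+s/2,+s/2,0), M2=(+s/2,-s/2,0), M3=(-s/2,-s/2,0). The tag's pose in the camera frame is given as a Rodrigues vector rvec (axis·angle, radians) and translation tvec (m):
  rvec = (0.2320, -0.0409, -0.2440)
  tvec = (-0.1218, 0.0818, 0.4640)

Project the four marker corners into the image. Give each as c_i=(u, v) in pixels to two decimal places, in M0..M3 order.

Intrinsics K: fx=479.8, fy=518.5, cx=322.7, cy=239.6
Marker side s = 0.218 m; corners in marker frame (Z=0):
  M0 = (-0.1090, +0.1090, 0)
  M1 = (+0.1090, +0.1090, 0)
  M2 = (+0.1090, -0.1090, 0)
  M3 = (-0.1090, -0.1090, 0)
rvec = (0.2320, -0.0409, -0.2440), |rvec| = θ = 0.33916 rad = 19.433°
Rodrigues: sinθ=0.33270, 1−cosθ=0.05697; R = I + sinθ·[k]× + (1−cosθ)·[k]×²:
    [+0.96969 +0.23465 -0.06815]
    [-0.24405 +0.94386 -0.22264]
    [+0.01209 +0.23252 +0.97252]
t = (-0.1218, 0.0818, 0.4640) m
M0: Pc = R·M0+t = (-0.20192, +0.21128, +0.48803); u = 479.8·(-0.20192)/0.48803 + 322.7 = 124.1848, v = 518.5·(+0.21128)/0.48803 + 239.6 = 464.0747
M1: Pc = R·M1+t = (+0.00947, +0.15808, +0.49066); u = 479.8·(+0.00947)/0.49066 + 322.7 = 331.9631, v = 518.5·(+0.15808)/0.49066 + 239.6 = 406.6484
M2: Pc = R·M2+t = (-0.04168, -0.04768, +0.43997); u = 479.8·(-0.04168)/0.43997 + 322.7 = 277.2461, v = 518.5·(-0.04768)/0.43997 + 239.6 = 183.4075
M3: Pc = R·M3+t = (-0.25307, +0.00552, +0.43734); u = 479.8·(-0.25307)/0.43734 + 322.7 = 45.0558, v = 518.5·(+0.00552)/0.43734 + 239.6 = 246.1448

c0=(124.18, 464.07) c1=(331.96, 406.65) c2=(277.25, 183.41) c3=(45.06, 246.14)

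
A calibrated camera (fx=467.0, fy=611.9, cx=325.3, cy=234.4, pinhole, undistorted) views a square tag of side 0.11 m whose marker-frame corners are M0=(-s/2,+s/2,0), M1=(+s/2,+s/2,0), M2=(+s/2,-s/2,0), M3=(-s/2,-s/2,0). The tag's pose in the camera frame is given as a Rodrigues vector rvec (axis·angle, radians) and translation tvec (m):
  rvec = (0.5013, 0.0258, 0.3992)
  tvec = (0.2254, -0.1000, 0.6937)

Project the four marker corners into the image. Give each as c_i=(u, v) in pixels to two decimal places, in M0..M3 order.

Intrinsics K: fx=467.0, fy=611.9, cx=325.3, cy=234.4
Marker side s = 0.11 m; corners in marker frame (Z=0):
  M0 = (-0.0550, +0.0550, 0)
  M1 = (+0.0550, +0.0550, 0)
  M2 = (+0.0550, -0.0550, 0)
  M3 = (-0.0550, -0.0550, 0)
rvec = (0.5013, 0.0258, 0.3992), |rvec| = θ = 0.64135 rad = 36.747°
Rodrigues: sinθ=0.59828, 1−cosθ=0.19871; R = I + sinθ·[k]× + (1−cosθ)·[k]×²:
    [+0.92269 -0.36614 +0.12074]
    [+0.37864 +0.80161 -0.46266]
    [+0.07261 +0.47261 +0.87828]
t = (0.2254, -0.1000, 0.6937) m
M0: Pc = R·M0+t = (+0.15451, -0.07674, +0.71570); u = 467.0·(+0.15451)/0.71570 + 325.3 = 426.1217, v = 611.9·(-0.07674)/0.71570 + 234.4 = 168.7928
M1: Pc = R·M1+t = (+0.25601, -0.03509, +0.72369); u = 467.0·(+0.25601)/0.72369 + 325.3 = 490.5051, v = 611.9·(-0.03509)/0.72369 + 234.4 = 204.7335
M2: Pc = R·M2+t = (+0.29629, -0.12326, +0.67170); u = 467.0·(+0.29629)/0.67170 + 325.3 = 531.2930, v = 611.9·(-0.12326)/0.67170 + 234.4 = 122.1104
M3: Pc = R·M3+t = (+0.19479, -0.16491, +0.66371); u = 467.0·(+0.19479)/0.66371 + 325.3 = 462.3575, v = 611.9·(-0.16491)/0.66371 + 234.4 = 82.3603

c0=(426.12, 168.79) c1=(490.51, 204.73) c2=(531.29, 122.11) c3=(462.36, 82.36)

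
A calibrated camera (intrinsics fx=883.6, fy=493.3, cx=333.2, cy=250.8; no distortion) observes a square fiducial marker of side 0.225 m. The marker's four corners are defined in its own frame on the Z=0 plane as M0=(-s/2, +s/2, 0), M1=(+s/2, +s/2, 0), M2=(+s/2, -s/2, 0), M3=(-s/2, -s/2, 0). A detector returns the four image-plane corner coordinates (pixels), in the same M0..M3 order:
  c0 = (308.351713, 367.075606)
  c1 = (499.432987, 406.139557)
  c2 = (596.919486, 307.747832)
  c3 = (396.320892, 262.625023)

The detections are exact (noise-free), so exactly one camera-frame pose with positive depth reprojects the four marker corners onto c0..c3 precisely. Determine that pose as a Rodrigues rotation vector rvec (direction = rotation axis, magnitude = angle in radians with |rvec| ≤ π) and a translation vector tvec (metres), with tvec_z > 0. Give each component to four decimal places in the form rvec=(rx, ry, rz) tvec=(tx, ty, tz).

Intrinsics K: fx=883.6, fy=493.3, cx=333.2, cy=250.8
Marker side s = 0.225 m; corners in marker frame (Z=0):
  M0 = (-0.1125, +0.1125, 0)
  M1 = (+0.1125, +0.1125, 0)
  M2 = (+0.1125, -0.1125, 0)
  M3 = (-0.1125, -0.1125, 0)
Detected image corners:
  c0 = (308.351713, 367.075606) px
  c1 = (499.432987, 406.139557) px
  c2 = (596.919486, 307.747832) px
  c3 = (396.320892, 262.625023) px
Planar DLT: solve 8×8 A·h = b for H (H[2,2]=1):
  H  [+935.89988 -283.88794 +450.38584]
  H  [+236.02000 +546.46450 +337.87426]
  H  [+0.14698 +0.28558 +1.00000]
B = K⁻¹H; ‖b₁‖=1.091851, ‖b₂‖=1.091851; λ = 2/(‖b₁‖+‖b₂‖) = 0.915876, sign → tz>0 ⇒ λ=+0.915876
r₁ = λ·B[:,0] = (+0.91932,+0.36976,+0.13462); r₂ = λ·B[:,1] = (-0.39289,+0.88160,+0.26156)
r₃ = r₁×r₂ = (-0.02197,-0.29335,+0.95575); SVD([r₁ r₂ r₃]) → R = UVᵀ:
  R  [+0.91932 -0.39289 -0.02197]
  R  [+0.36976 +0.88160 -0.29335]
  R  [+0.13462 +0.26156 +0.95575]
t = (+0.12147, +0.16166, +0.91588) m
tr R = 2.756680; θ = arccos((tr R − 1)/2) = 0.498418 rad = 28.557°
axis k = ((R−Rᵀ)₃₂, (R−Rᵀ)₁₃, (R−Rᵀ)₂₁) / (2 sinθ) = (+0.580401, -0.163777, +0.797692)
rvec = θ·k = (+0.289282, -0.081629, +0.397583)

rvec=(0.2893, -0.0816, 0.3976) tvec=(0.1215, 0.1617, 0.9159)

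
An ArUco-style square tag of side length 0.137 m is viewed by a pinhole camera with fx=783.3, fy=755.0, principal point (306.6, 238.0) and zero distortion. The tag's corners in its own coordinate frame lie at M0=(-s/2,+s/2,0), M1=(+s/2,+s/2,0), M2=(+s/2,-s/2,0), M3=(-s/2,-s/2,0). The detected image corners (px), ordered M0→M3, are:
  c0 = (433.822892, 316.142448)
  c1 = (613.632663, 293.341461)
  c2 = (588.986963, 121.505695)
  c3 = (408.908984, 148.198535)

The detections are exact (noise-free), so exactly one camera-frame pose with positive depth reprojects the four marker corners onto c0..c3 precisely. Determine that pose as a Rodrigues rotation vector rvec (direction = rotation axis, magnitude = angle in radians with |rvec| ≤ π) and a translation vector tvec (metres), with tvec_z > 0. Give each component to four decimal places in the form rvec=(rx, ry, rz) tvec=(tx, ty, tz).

rvec=(0.0271, 0.0964, -0.1438) tvec=(0.1568, -0.0143, 0.6027)

Intrinsics K: fx=783.3, fy=755.0, cx=306.6, cy=238.0
Marker side s = 0.137 m; corners in marker frame (Z=0):
  M0 = (-0.0685, +0.0685, 0)
  M1 = (+0.0685, +0.0685, 0)
  M2 = (+0.0685, -0.0685, 0)
  M3 = (-0.0685, -0.0685, 0)
Detected image corners:
  c0 = (433.822892, 316.142448) px
  c1 = (613.632663, 293.341461) px
  c2 = (588.986963, 121.505695) px
  c3 = (408.908984, 148.198535) px
Planar DLT: solve 8×8 A·h = b for H (H[2,2]=1):
  H  [+1230.43048 +197.88195 +510.36538]
  H  [-216.29064 +1247.21977 +220.12807]
  H  [-0.16237 +0.03324 +1.00000]
B = K⁻¹H; ‖b₁‖=1.659198, ‖b₂‖=1.659198; λ = 2/(‖b₁‖+‖b₂‖) = 0.602701, sign → tz>0 ⇒ λ=+0.602701
r₁ = λ·B[:,0] = (+0.98504,-0.14181,-0.09786); r₂ = λ·B[:,1] = (+0.14442,+0.98931,+0.02003)
r₃ = r₁×r₂ = (+0.09397,-0.03387,+0.99500); SVD([r₁ r₂ r₃]) → R = UVᵀ:
  R  [+0.98504 +0.14442 +0.09397]
  R  [-0.14181 +0.98931 -0.03387]
  R  [-0.09786 +0.02003 +0.99500]
t = (+0.15678, -0.01427, +0.60270) m
tr R = 2.969357; θ = arccos((tr R − 1)/2) = 0.175275 rad = 10.043°
axis k = ((R−Rᵀ)₃₂, (R−Rᵀ)₁₃, (R−Rᵀ)₂₁) / (2 sinθ) = (+0.154548, +0.550052, -0.820706)
rvec = θ·k = (+0.027088, +0.096410, -0.143849)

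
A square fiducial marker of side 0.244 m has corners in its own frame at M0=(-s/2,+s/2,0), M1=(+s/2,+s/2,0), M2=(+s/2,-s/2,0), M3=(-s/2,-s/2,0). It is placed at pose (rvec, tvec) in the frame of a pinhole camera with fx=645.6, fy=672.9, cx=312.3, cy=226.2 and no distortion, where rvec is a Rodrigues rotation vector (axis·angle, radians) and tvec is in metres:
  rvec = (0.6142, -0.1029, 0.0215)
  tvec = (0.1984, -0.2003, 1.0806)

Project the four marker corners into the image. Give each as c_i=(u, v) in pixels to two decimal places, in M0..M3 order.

Intrinsics K: fx=645.6, fy=672.9, cx=312.3, cy=226.2
Marker side s = 0.244 m; corners in marker frame (Z=0):
  M0 = (-0.1220, +0.1220, 0)
  M1 = (+0.1220, +0.1220, 0)
  M2 = (+0.1220, -0.1220, 0)
  M3 = (-0.1220, -0.1220, 0)
rvec = (0.6142, -0.1029, 0.0215), |rvec| = θ = 0.62313 rad = 35.703°
Rodrigues: sinθ=0.58358, 1−cosθ=0.18794; R = I + sinθ·[k]× + (1−cosθ)·[k]×²:
    [+0.99465 -0.05073 -0.08998]
    [-0.01046 +0.81718 -0.57629]
    [+0.10276 +0.57415 +0.81228]
t = (0.1984, -0.2003, 1.0806) m
M0: Pc = R·M0+t = (+0.07086, -0.09933, +1.13811); u = 645.6·(+0.07086)/1.13811 + 312.3 = 352.4980, v = 672.9·(-0.09933)/1.13811 + 226.2 = 167.4727
M1: Pc = R·M1+t = (+0.31356, -0.10188, +1.16318); u = 645.6·(+0.31356)/1.16318 + 312.3 = 486.3342, v = 672.9·(-0.10188)/1.16318 + 226.2 = 167.2627
M2: Pc = R·M2+t = (+0.32594, -0.30127, +1.02309); u = 645.6·(+0.32594)/1.02309 + 312.3 = 517.9751, v = 672.9·(-0.30127)/1.02309 + 226.2 = 28.0498
M3: Pc = R·M3+t = (+0.08324, -0.29872, +0.99802); u = 645.6·(+0.08324)/0.99802 + 312.3 = 366.1473, v = 672.9·(-0.29872)/0.99802 + 226.2 = 24.7917

c0=(352.50, 167.47) c1=(486.33, 167.26) c2=(517.98, 28.05) c3=(366.15, 24.79)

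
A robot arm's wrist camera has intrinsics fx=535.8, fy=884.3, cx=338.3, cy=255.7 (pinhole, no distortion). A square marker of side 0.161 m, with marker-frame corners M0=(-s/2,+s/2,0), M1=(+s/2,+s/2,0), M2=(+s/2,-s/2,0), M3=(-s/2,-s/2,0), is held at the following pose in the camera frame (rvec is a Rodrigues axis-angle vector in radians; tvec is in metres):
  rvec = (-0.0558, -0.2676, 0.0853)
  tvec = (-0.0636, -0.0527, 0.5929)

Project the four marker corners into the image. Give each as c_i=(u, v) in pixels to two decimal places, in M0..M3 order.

Intrinsics K: fx=535.8, fy=884.3, cx=338.3, cy=255.7
Marker side s = 0.161 m; corners in marker frame (Z=0):
  M0 = (-0.0805, +0.0805, 0)
  M1 = (+0.0805, +0.0805, 0)
  M2 = (+0.0805, -0.0805, 0)
  M3 = (-0.0805, -0.0805, 0)
rvec = (-0.0558, -0.2676, 0.0853), |rvec| = θ = 0.28636 rad = 16.407°
Rodrigues: sinθ=0.28246, 1−cosθ=0.04072; R = I + sinθ·[k]× + (1−cosθ)·[k]×²:
    [+0.96083 -0.07672 -0.26632]
    [+0.09155 +0.99484 +0.04371]
    [+0.26159 -0.06638 +0.96289]
t = (-0.0636, -0.0527, 0.5929) m
M0: Pc = R·M0+t = (-0.14712, +0.02001, +0.56650); u = 535.8·(-0.14712)/0.56650 + 338.3 = 199.1498, v = 884.3·(+0.02001)/0.56650 + 255.7 = 286.9426
M1: Pc = R·M1+t = (+0.00757, +0.03475, +0.60862); u = 535.8·(+0.00757)/0.60862 + 338.3 = 344.9645, v = 884.3·(+0.03475)/0.60862 + 255.7 = 306.1977
M2: Pc = R·M2+t = (+0.01992, -0.12541, +0.61930); u = 535.8·(+0.01992)/0.61930 + 338.3 = 355.5365, v = 884.3·(-0.12541)/0.61930 + 255.7 = 76.6207
M3: Pc = R·M3+t = (-0.13477, -0.14015, +0.57718); u = 535.8·(-0.13477)/0.57718 + 338.3 = 213.1930, v = 884.3·(-0.14015)/0.57718 + 255.7 = 40.9701

c0=(199.15, 286.94) c1=(344.96, 306.20) c2=(355.54, 76.62) c3=(213.19, 40.97)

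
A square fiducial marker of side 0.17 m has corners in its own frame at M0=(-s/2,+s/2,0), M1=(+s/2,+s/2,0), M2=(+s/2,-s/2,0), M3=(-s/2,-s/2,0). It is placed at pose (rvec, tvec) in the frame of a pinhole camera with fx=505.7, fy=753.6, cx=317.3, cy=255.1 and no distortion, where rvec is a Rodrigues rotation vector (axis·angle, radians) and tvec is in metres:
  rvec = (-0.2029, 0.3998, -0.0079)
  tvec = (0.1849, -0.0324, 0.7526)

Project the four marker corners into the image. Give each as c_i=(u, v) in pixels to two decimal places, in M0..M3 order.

Intrinsics K: fx=505.7, fy=753.6, cx=317.3, cy=255.1
Marker side s = 0.17 m; corners in marker frame (Z=0):
  M0 = (-0.0850, +0.0850, 0)
  M1 = (+0.0850, +0.0850, 0)
  M2 = (+0.0850, -0.0850, 0)
  M3 = (-0.0850, -0.0850, 0)
rvec = (-0.2029, 0.3998, -0.0079), |rvec| = θ = 0.44841 rad = 25.692°
Rodrigues: sinθ=0.43353, 1−cosθ=0.09886; R = I + sinθ·[k]× + (1−cosθ)·[k]×²:
    [+0.92138 -0.03225 +0.38732]
    [-0.04752 +0.97973 +0.19462]
    [-0.38575 -0.19772 +0.90117]
t = (0.1849, -0.0324, 0.7526) m
M0: Pc = R·M0+t = (+0.10384, +0.05492, +0.76858); u = 505.7·(+0.10384)/0.76858 + 317.3 = 385.6242, v = 753.6·(+0.05492)/0.76858 + 255.1 = 308.9458
M1: Pc = R·M1+t = (+0.26048, +0.04684, +0.70301); u = 505.7·(+0.26048)/0.70301 + 317.3 = 504.6711, v = 753.6·(+0.04684)/0.70301 + 255.1 = 305.3083
M2: Pc = R·M2+t = (+0.26596, -0.11972, +0.73662); u = 505.7·(+0.26596)/0.73662 + 317.3 = 499.8846, v = 753.6·(-0.11972)/0.73662 + 255.1 = 132.6237
M3: Pc = R·M3+t = (+0.10932, -0.11164, +0.80219); u = 505.7·(+0.10932)/0.80219 + 317.3 = 386.2172, v = 753.6·(-0.11164)/0.80219 + 255.1 = 150.2253

c0=(385.62, 308.95) c1=(504.67, 305.31) c2=(499.88, 132.62) c3=(386.22, 150.23)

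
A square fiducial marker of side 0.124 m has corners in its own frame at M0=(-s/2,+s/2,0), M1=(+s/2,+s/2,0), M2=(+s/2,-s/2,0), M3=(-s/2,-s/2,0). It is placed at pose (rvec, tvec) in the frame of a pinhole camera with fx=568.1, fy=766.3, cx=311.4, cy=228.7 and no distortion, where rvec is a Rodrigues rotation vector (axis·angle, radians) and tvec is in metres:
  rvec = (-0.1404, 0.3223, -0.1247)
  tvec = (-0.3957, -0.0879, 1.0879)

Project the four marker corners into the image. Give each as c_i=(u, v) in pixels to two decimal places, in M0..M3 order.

c0=(79.49, 216.10) c1=(133.76, 202.71) c2=(130.47, 116.62) c3=(77.26, 132.71)

Intrinsics K: fx=568.1, fy=766.3, cx=311.4, cy=228.7
Marker side s = 0.124 m; corners in marker frame (Z=0):
  M0 = (-0.0620, +0.0620, 0)
  M1 = (+0.0620, +0.0620, 0)
  M2 = (+0.0620, -0.0620, 0)
  M3 = (-0.0620, -0.0620, 0)
rvec = (-0.1404, 0.3223, -0.1247), |rvec| = θ = 0.37301 rad = 21.372°
Rodrigues: sinθ=0.36442, 1−cosθ=0.06877; R = I + sinθ·[k]× + (1−cosθ)·[k]×²:
    [+0.94098 +0.09946 +0.32353]
    [-0.14419 +0.98257 +0.11730]
    [-0.30622 -0.15703 +0.93892]
t = (-0.3957, -0.0879, 1.0879) m
M0: Pc = R·M0+t = (-0.44787, -0.01804, +1.09715); u = 568.1·(-0.44787)/1.09715 + 311.4 = 79.4927, v = 766.3·(-0.01804)/1.09715 + 228.7 = 216.0996
M1: Pc = R·M1+t = (-0.33119, -0.03592, +1.05918); u = 568.1·(-0.33119)/1.05918 + 311.4 = 133.7617, v = 766.3·(-0.03592)/1.05918 + 228.7 = 202.7121
M2: Pc = R·M2+t = (-0.34353, -0.15776, +1.07865); u = 568.1·(-0.34353)/1.07865 + 311.4 = 130.4726, v = 766.3·(-0.15776)/1.07865 + 228.7 = 116.6237
M3: Pc = R·M3+t = (-0.46021, -0.13988, +1.11662); u = 568.1·(-0.46021)/1.11662 + 311.4 = 77.2619, v = 766.3·(-0.13988)/1.11662 + 228.7 = 132.7054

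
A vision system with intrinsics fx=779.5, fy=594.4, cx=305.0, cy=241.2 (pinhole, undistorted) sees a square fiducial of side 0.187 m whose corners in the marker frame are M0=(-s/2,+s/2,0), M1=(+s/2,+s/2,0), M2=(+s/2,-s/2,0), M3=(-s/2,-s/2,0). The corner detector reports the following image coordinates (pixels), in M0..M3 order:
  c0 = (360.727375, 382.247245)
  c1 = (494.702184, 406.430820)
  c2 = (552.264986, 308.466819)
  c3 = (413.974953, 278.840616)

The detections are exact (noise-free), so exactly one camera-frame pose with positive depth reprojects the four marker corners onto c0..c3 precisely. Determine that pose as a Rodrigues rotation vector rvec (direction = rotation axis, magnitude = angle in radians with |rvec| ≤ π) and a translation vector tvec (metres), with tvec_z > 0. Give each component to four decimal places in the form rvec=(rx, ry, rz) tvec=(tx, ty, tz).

rvec=(0.2851, -0.1750, 0.3038) tvec=(0.1867, 0.1689, 0.9627)

Intrinsics K: fx=779.5, fy=594.4, cx=305.0, cy=241.2
Marker side s = 0.187 m; corners in marker frame (Z=0):
  M0 = (-0.0935, +0.0935, 0)
  M1 = (+0.0935, +0.0935, 0)
  M2 = (+0.0935, -0.0935, 0)
  M3 = (-0.0935, -0.0935, 0)
Detected image corners:
  c0 = (360.727375, 382.247245) px
  c1 = (494.702184, 406.430820) px
  c2 = (552.264986, 308.466819) px
  c3 = (413.974953, 278.840616) px
Planar DLT: solve 8×8 A·h = b for H (H[2,2]=1):
  H  [+827.82989 -178.57121 +456.14577]
  H  [+219.15533 +627.21802 +345.49201]
  H  [+0.21986 +0.25899 +1.00000]
B = K⁻¹H; ‖b₁‖=1.038738, ‖b₂‖=1.038738; λ = 2/(‖b₁‖+‖b₂‖) = 0.962707, sign → tz>0 ⇒ λ=+0.962707
r₁ = λ·B[:,0] = (+0.93958,+0.26906,+0.21166); r₂ = λ·B[:,1] = (-0.31810,+0.91468,+0.24934)
r₃ = r₁×r₂ = (-0.12652,-0.30160,+0.94500); SVD([r₁ r₂ r₃]) → R = UVᵀ:
  R  [+0.93958 -0.31810 -0.12652]
  R  [+0.26906 +0.91468 -0.30160]
  R  [+0.21166 +0.24934 +0.94500]
t = (+0.18667, +0.16891, +0.96271) m
tr R = 2.799263; θ = arccos((tr R − 1)/2) = 0.451871 rad = 25.890°
axis k = ((R−Rᵀ)₃₂, (R−Rᵀ)₁₃, (R−Rᵀ)₂₁) / (2 sinθ) = (+0.630866, -0.387242, +0.672348)
rvec = θ·k = (+0.285070, -0.174984, +0.303814)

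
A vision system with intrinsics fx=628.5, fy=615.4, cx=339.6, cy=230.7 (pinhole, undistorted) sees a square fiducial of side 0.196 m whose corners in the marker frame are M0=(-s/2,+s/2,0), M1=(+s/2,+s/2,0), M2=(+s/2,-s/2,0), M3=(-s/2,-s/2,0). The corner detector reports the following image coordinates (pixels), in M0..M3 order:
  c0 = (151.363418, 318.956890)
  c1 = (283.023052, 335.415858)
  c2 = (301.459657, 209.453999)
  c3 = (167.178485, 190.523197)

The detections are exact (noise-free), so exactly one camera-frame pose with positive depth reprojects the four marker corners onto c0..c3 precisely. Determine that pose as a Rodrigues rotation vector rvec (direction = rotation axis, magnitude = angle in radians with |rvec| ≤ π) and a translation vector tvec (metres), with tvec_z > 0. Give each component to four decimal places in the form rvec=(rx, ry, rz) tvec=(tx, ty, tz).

rvec=(0.1090, -0.0702, 0.1448) tvec=(-0.1674, 0.0507, 0.9276)

Intrinsics K: fx=628.5, fy=615.4, cx=339.6, cy=230.7
Marker side s = 0.196 m; corners in marker frame (Z=0):
  M0 = (-0.0980, +0.0980, 0)
  M1 = (+0.0980, +0.0980, 0)
  M2 = (+0.0980, -0.0980, 0)
  M3 = (-0.0980, -0.0980, 0)
Detected image corners:
  c0 = (151.363418, 318.956890) px
  c1 = (283.023052, 335.415858) px
  c2 = (301.459657, 209.453999) px
  c3 = (167.178485, 190.523197) px
Planar DLT: solve 8×8 A·h = b for H (H[2,2]=1):
  H  [+697.23330 -62.29085 +226.20777]
  H  [+112.26188 +678.27022 +264.35411]
  H  [+0.08366 +0.11136 +1.00000]
B = K⁻¹H; ‖b₁‖=1.078078, ‖b₂‖=1.078078; λ = 2/(‖b₁‖+‖b₂‖) = 0.927577, sign → tz>0 ⇒ λ=+0.927577
r₁ = λ·B[:,0] = (+0.98709,+0.14012,+0.07760); r₂ = λ·B[:,1] = (-0.14775,+0.98362,+0.10330)
r₃ = r₁×r₂ = (-0.06185,-0.11343,+0.99162); SVD([r₁ r₂ r₃]) → R = UVᵀ:
  R  [+0.98709 -0.14775 -0.06185]
  R  [+0.14012 +0.98362 -0.11343]
  R  [+0.07760 +0.10330 +0.99162]
t = (-0.16735, +0.05073, +0.92758) m
tr R = 2.962324; θ = arccos((tr R − 1)/2) = 0.194408 rad = 11.139°
axis k = ((R−Rᵀ)₃₂, (R−Rᵀ)₁₃, (R−Rᵀ)₂₁) / (2 sinθ) = (+0.560923, -0.360920, +0.745052)
rvec = θ·k = (+0.109048, -0.070166, +0.144844)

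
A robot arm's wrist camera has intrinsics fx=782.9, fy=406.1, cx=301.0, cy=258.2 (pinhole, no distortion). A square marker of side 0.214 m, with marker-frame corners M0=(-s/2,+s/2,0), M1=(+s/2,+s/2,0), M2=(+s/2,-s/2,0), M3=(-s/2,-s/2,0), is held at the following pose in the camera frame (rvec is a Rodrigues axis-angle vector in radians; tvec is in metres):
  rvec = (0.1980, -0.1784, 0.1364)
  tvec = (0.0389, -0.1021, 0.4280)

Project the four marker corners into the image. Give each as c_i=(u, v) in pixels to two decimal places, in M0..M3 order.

c0=(151.37, 248.06) c1=(513.48, 270.64) c2=(592.26, 74.86) c3=(201.84, 29.58)

Intrinsics K: fx=782.9, fy=406.1, cx=301.0, cy=258.2
Marker side s = 0.214 m; corners in marker frame (Z=0):
  M0 = (-0.1070, +0.1070, 0)
  M1 = (+0.1070, +0.1070, 0)
  M2 = (+0.1070, -0.1070, 0)
  M3 = (-0.1070, -0.1070, 0)
rvec = (0.1980, -0.1784, 0.1364), |rvec| = θ = 0.29939 rad = 17.154°
Rodrigues: sinθ=0.29494, 1−cosθ=0.04448; R = I + sinθ·[k]× + (1−cosθ)·[k]×²:
    [+0.97497 -0.15190 -0.16234]
    [+0.11684 +0.97131 -0.20713]
    [+0.18915 +0.18298 +0.96475]
t = (0.0389, -0.1021, 0.4280) m
M0: Pc = R·M0+t = (-0.08168, -0.01067, +0.42734); u = 782.9·(-0.08168)/0.42734 + 301.0 = 151.3679, v = 406.1·(-0.01067)/0.42734 + 258.2 = 248.0586
M1: Pc = R·M1+t = (+0.12697, +0.01433, +0.46782); u = 782.9·(+0.12697)/0.46782 + 301.0 = 513.4838, v = 406.1·(+0.01433)/0.46782 + 258.2 = 270.6415
M2: Pc = R·M2+t = (+0.15948, -0.19353, +0.42866); u = 782.9·(+0.15948)/0.42866 + 301.0 = 592.2641, v = 406.1·(-0.19353)/0.42866 + 258.2 = 74.8571
M3: Pc = R·M3+t = (-0.04917, -0.21853, +0.38818); u = 782.9·(-0.04917)/0.38818 + 301.0 = 201.8351, v = 406.1·(-0.21853)/0.38818 + 258.2 = 29.5807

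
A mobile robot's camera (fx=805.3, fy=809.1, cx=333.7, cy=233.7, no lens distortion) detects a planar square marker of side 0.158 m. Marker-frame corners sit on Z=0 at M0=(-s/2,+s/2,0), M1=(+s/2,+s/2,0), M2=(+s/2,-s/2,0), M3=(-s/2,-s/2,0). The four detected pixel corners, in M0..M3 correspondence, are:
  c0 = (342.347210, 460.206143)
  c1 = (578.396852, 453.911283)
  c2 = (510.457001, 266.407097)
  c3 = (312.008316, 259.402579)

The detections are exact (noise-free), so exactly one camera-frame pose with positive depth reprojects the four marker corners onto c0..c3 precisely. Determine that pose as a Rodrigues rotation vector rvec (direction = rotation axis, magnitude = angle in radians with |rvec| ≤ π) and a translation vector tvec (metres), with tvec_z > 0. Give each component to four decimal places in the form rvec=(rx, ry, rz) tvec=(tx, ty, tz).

rvec=(-0.7415, -0.2484, -0.0505) tvec=(0.0713, 0.0803, 0.5544)

Intrinsics K: fx=805.3, fy=809.1, cx=333.7, cy=233.7
Marker side s = 0.158 m; corners in marker frame (Z=0):
  M0 = (-0.0790, +0.0790, 0)
  M1 = (+0.0790, +0.0790, 0)
  M2 = (+0.0790, -0.0790, 0)
  M3 = (-0.0790, -0.0790, 0)
Detected image corners:
  c0 = (342.347210, 460.206143) px
  c1 = (578.396852, 453.911283) px
  c2 = (510.457001, 266.407097) px
  c3 = (312.008316, 259.402579) px
Planar DLT: solve 8×8 A·h = b for H (H[2,2]=1):
  H  [+1553.65925 -205.23601 +437.22389]
  H  [+163.06721 +797.56118 +350.83113]
  H  [+0.43572 -1.19398 +1.00000]
B = K⁻¹H; ‖b₁‖=1.803793, ‖b₂‖=1.803793; λ = 2/(‖b₁‖+‖b₂‖) = 0.554387, sign → tz>0 ⇒ λ=+0.554387
r₁ = λ·B[:,0] = (+0.96948,+0.04196,+0.24156); r₂ = λ·B[:,1] = (+0.13300,+0.73767,-0.66193)
r₃ = r₁×r₂ = (-0.20597,+0.67385,+0.70958); SVD([r₁ r₂ r₃]) → R = UVᵀ:
  R  [+0.96948 +0.13300 -0.20597]
  R  [+0.04196 +0.73767 +0.67385]
  R  [+0.24156 -0.66193 +0.70958]
t = (+0.07127, +0.08026, +0.55439) m
tr R = 2.416728; θ = arccos((tr R − 1)/2) = 0.783619 rad = 44.898°
axis k = ((R−Rᵀ)₃₂, (R−Rᵀ)₁₃, (R−Rᵀ)₂₁) / (2 sinθ) = (-0.946226, -0.317012, -0.064490)
rvec = θ·k = (-0.741481, -0.248416, -0.050536)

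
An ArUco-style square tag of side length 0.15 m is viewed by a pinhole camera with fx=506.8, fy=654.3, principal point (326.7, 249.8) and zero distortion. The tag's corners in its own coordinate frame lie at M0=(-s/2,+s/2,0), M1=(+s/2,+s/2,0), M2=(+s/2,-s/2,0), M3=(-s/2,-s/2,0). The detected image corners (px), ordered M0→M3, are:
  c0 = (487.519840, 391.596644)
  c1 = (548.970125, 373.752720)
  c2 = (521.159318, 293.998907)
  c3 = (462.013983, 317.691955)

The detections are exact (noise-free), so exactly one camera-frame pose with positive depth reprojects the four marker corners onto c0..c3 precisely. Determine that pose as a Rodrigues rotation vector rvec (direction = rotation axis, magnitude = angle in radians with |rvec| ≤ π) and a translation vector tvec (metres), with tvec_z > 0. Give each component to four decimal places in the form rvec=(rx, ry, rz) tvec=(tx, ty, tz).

rvec=(0.1040, 0.6487, -0.4083) tvec=(0.4112, 0.1705, 1.1772)

Intrinsics K: fx=506.8, fy=654.3, cx=326.7, cy=249.8
Marker side s = 0.15 m; corners in marker frame (Z=0):
  M0 = (-0.0750, +0.0750, 0)
  M1 = (+0.0750, +0.0750, 0)
  M2 = (+0.0750, -0.0750, 0)
  M3 = (-0.0750, -0.0750, 0)
Detected image corners:
  c0 = (487.519840, 391.596644) px
  c1 = (548.970125, 373.752720) px
  c2 = (521.159318, 293.998907) px
  c3 = (462.013983, 317.691955) px
Planar DLT: solve 8×8 A·h = b for H (H[2,2]=1):
  H  [+141.99073 +163.69204 +503.72436]
  H  [-315.75438 +502.07837 +344.58270]
  H  [-0.51490 -0.02720 +1.00000]
B = K⁻¹H; ‖b₁‖=0.849453, ‖b₂‖=0.849453; λ = 2/(‖b₁‖+‖b₂‖) = 1.177228, sign → tz>0 ⇒ λ=+1.177228
r₁ = λ·B[:,0] = (+0.72057,-0.33669,-0.60615); r₂ = λ·B[:,1] = (+0.40088,+0.91557,-0.03202)
r₃ = r₁×r₂ = (+0.56575,-0.21992,+0.79471); SVD([r₁ r₂ r₃]) → R = UVᵀ:
  R  [+0.72057 +0.40088 +0.56575]
  R  [-0.33669 +0.91557 -0.21992]
  R  [-0.60615 -0.03202 +0.79471]
t = (+0.41120, +0.17053, +1.17723) m
tr R = 2.430848; θ = arccos((tr R − 1)/2) = 0.773566 rad = 44.322°
axis k = ((R−Rᵀ)₃₂, (R−Rᵀ)₁₃, (R−Rᵀ)₂₁) / (2 sinθ) = (+0.134464, +0.838643, -0.527823)
rvec = θ·k = (+0.104017, +0.648746, -0.408305)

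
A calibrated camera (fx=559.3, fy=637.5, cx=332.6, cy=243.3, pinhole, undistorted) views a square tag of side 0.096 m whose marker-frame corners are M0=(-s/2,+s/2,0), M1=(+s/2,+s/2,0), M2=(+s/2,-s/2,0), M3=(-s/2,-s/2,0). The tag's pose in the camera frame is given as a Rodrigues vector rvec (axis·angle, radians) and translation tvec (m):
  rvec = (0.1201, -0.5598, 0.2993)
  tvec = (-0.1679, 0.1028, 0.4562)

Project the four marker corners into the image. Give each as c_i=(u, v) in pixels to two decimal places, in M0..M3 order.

Intrinsics K: fx=559.3, fy=637.5, cx=332.6, cy=243.3
Marker side s = 0.096 m; corners in marker frame (Z=0):
  M0 = (-0.0480, +0.0480, 0)
  M1 = (+0.0480, +0.0480, 0)
  M2 = (+0.0480, -0.0480, 0)
  M3 = (-0.0480, -0.0480, 0)
rvec = (0.1201, -0.5598, 0.2993), |rvec| = θ = 0.64605 rad = 37.016°
Rodrigues: sinθ=0.60204, 1−cosθ=0.20153; R = I + sinθ·[k]× + (1−cosθ)·[k]×²:
    [+0.80543 -0.31137 -0.50431]
    [+0.24645 +0.94978 -0.19282]
    [+0.53902 +0.03102 +0.84172]
t = (-0.1679, 0.1028, 0.4562) m
M0: Pc = R·M0+t = (-0.22151, +0.13656, +0.43182); u = 559.3·(-0.22151)/0.43182 + 332.6 = 45.6984, v = 637.5·(+0.13656)/0.43182 + 243.3 = 444.9068
M1: Pc = R·M1+t = (-0.14419, +0.16022, +0.48356); u = 559.3·(-0.14419)/0.48356 + 332.6 = 165.8318, v = 637.5·(+0.16022)/0.48356 + 243.3 = 454.5235
M2: Pc = R·M2+t = (-0.11429, +0.06904, +0.48058); u = 559.3·(-0.11429)/0.48058 + 332.6 = 199.5863, v = 637.5·(+0.06904)/0.48058 + 243.3 = 334.8822
M3: Pc = R·M3+t = (-0.19161, +0.04538, +0.42884); u = 559.3·(-0.19161)/0.42884 + 332.6 = 82.6918, v = 637.5·(+0.04538)/0.42884 + 243.3 = 310.7623

c0=(45.70, 444.91) c1=(165.83, 454.52) c2=(199.59, 334.88) c3=(82.69, 310.76)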